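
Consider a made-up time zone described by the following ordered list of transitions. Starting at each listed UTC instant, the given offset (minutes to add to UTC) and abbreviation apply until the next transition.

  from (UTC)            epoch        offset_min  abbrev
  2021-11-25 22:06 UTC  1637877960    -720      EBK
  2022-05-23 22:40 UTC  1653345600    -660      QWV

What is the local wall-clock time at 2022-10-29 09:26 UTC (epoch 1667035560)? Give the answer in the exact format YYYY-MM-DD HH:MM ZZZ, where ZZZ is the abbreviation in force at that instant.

2022-10-28 22:26 QWV

Query: 2022-10-29 09:26 UTC
Rule 2/2 (QWV, -11:00): 2022-05-23 22:40 UTC ≤ query < +∞
9·60 + 26 - 660 = -94 min
-94 = -1·1440 + 1346; 1346 = 22·60 + 26 → 22:26, 2022-10-29 - 1 day = 2022-10-28
→ 2022-10-28 22:26 QWV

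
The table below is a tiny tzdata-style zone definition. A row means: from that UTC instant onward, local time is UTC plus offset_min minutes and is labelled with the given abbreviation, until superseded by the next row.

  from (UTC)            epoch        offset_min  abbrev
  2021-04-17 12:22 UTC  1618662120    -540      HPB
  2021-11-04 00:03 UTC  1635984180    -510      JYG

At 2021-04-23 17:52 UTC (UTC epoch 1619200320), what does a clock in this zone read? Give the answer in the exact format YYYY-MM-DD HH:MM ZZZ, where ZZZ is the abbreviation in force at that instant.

Query: 2021-04-23 17:52 UTC
Rule 1/2 (HPB, -09:00): 2021-04-17 12:22 UTC ≤ query < 2021-11-04 00:03 UTC
17·60 + 52 - 540 = 532 min
532 = 0·1440 + 532; 532 = 8·60 + 52 → 08:52, same day
→ 2021-04-23 08:52 HPB

2021-04-23 08:52 HPB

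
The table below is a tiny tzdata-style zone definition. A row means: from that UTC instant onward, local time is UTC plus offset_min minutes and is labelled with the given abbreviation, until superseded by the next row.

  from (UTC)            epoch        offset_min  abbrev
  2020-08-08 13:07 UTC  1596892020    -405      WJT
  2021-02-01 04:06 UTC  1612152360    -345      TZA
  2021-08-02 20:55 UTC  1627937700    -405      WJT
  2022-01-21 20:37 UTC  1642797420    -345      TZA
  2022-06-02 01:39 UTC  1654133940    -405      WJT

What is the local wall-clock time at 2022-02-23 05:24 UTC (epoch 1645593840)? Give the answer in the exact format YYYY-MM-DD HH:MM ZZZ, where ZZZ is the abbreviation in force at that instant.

Query: 2022-02-23 05:24 UTC
Rule 4/5 (TZA, -05:45): 2022-01-21 20:37 UTC ≤ query < 2022-06-02 01:39 UTC
5·60 + 24 - 345 = -21 min
-21 = -1·1440 + 1419; 1419 = 23·60 + 39 → 23:39, 2022-02-23 - 1 day = 2022-02-22
→ 2022-02-22 23:39 TZA

2022-02-22 23:39 TZA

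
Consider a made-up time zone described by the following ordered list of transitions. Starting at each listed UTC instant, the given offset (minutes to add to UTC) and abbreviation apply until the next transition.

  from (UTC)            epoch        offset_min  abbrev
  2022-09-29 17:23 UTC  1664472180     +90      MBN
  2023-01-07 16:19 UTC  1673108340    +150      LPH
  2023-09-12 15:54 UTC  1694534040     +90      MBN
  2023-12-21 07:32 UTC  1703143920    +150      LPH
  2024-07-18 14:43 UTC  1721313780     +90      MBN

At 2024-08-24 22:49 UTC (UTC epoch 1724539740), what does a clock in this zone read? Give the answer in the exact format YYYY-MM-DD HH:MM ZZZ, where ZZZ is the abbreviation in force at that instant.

Query: 2024-08-24 22:49 UTC
Rule 5/5 (MBN, +01:30): 2024-07-18 14:43 UTC ≤ query < +∞
22·60 + 49 + 90 = 1459 min
1459 = 1·1440 + 19; 19 = 0·60 + 19 → 00:19, 2024-08-24 + 1 day = 2024-08-25
→ 2024-08-25 00:19 MBN

2024-08-25 00:19 MBN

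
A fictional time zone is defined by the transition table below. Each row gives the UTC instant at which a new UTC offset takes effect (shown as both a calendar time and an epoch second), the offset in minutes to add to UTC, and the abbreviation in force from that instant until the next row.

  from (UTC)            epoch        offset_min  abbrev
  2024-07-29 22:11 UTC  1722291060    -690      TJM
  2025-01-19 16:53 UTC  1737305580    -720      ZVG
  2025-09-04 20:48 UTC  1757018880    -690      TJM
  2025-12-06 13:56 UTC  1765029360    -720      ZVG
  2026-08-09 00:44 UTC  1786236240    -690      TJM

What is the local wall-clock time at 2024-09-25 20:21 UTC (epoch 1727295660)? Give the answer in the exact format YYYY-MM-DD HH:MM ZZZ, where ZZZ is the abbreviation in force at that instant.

2024-09-25 08:51 TJM

Query: 2024-09-25 20:21 UTC
Rule 1/5 (TJM, -11:30): 2024-07-29 22:11 UTC ≤ query < 2025-01-19 16:53 UTC
20·60 + 21 - 690 = 531 min
531 = 0·1440 + 531; 531 = 8·60 + 51 → 08:51, same day
→ 2024-09-25 08:51 TJM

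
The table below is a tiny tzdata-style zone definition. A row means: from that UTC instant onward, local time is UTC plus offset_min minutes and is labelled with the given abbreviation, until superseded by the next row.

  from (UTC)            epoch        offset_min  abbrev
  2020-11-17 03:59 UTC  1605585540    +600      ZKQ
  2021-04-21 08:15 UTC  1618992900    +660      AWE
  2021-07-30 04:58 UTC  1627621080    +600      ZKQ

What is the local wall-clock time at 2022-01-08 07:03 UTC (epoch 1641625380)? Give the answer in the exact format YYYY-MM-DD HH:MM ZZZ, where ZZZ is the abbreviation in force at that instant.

2022-01-08 17:03 ZKQ

Query: 2022-01-08 07:03 UTC
Rule 3/3 (ZKQ, +10:00): 2021-07-30 04:58 UTC ≤ query < +∞
7·60 + 3 + 600 = 1023 min
1023 = 0·1440 + 1023; 1023 = 17·60 + 3 → 17:03, same day
→ 2022-01-08 17:03 ZKQ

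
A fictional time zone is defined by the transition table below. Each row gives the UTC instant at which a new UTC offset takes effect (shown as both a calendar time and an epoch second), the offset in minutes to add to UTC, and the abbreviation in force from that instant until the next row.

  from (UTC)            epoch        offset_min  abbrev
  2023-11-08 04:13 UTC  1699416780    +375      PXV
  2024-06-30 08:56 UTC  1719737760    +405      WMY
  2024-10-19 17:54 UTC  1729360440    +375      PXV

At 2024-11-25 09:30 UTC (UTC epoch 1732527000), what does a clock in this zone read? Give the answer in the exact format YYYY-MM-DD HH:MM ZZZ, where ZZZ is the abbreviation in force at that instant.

2024-11-25 15:45 PXV

Query: 2024-11-25 09:30 UTC
Rule 3/3 (PXV, +06:15): 2024-10-19 17:54 UTC ≤ query < +∞
9·60 + 30 + 375 = 945 min
945 = 0·1440 + 945; 945 = 15·60 + 45 → 15:45, same day
→ 2024-11-25 15:45 PXV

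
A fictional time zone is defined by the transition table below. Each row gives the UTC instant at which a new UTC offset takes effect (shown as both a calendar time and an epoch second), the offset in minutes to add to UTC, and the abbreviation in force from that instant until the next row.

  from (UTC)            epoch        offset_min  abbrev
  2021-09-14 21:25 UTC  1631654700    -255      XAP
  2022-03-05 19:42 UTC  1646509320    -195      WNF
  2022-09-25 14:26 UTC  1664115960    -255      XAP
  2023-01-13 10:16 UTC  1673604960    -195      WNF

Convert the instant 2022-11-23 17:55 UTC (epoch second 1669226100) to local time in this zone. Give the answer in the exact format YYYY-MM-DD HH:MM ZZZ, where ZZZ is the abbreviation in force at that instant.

Query: 2022-11-23 17:55 UTC
Rule 3/4 (XAP, -04:15): 2022-09-25 14:26 UTC ≤ query < 2023-01-13 10:16 UTC
17·60 + 55 - 255 = 820 min
820 = 0·1440 + 820; 820 = 13·60 + 40 → 13:40, same day
→ 2022-11-23 13:40 XAP

2022-11-23 13:40 XAP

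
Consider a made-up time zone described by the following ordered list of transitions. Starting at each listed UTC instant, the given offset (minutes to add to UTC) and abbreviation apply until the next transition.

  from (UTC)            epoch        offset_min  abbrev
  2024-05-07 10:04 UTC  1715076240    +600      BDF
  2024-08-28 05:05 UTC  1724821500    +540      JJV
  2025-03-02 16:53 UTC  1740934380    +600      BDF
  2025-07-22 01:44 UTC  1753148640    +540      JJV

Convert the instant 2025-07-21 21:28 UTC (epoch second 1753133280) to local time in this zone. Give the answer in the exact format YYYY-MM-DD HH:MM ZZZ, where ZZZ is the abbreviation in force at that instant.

2025-07-22 07:28 BDF

Query: 2025-07-21 21:28 UTC
Rule 3/4 (BDF, +10:00): 2025-03-02 16:53 UTC ≤ query < 2025-07-22 01:44 UTC
21·60 + 28 + 600 = 1888 min
1888 = 1·1440 + 448; 448 = 7·60 + 28 → 07:28, 2025-07-21 + 1 day = 2025-07-22
→ 2025-07-22 07:28 BDF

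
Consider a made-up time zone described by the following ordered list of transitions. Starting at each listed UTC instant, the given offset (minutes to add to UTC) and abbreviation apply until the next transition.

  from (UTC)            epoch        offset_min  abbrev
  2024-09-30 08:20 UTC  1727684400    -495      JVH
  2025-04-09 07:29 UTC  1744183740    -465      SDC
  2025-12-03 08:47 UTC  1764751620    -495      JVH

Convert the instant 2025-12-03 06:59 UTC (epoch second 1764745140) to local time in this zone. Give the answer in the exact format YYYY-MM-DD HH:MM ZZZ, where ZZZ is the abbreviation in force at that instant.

Query: 2025-12-03 06:59 UTC
Rule 2/3 (SDC, -07:45): 2025-04-09 07:29 UTC ≤ query < 2025-12-03 08:47 UTC
6·60 + 59 - 465 = -46 min
-46 = -1·1440 + 1394; 1394 = 23·60 + 14 → 23:14, 2025-12-03 - 1 day = 2025-12-02
→ 2025-12-02 23:14 SDC

2025-12-02 23:14 SDC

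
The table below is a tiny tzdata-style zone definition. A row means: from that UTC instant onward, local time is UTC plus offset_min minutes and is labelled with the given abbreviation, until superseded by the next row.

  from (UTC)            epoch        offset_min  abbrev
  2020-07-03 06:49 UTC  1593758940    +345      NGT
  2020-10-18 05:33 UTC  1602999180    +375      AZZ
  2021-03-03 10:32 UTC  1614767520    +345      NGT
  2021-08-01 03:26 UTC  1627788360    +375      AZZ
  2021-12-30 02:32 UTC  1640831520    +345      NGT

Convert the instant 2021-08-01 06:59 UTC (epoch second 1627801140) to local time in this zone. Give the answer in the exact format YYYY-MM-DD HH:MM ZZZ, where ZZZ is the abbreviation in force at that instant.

2021-08-01 13:14 AZZ

Query: 2021-08-01 06:59 UTC
Rule 4/5 (AZZ, +06:15): 2021-08-01 03:26 UTC ≤ query < 2021-12-30 02:32 UTC
6·60 + 59 + 375 = 794 min
794 = 0·1440 + 794; 794 = 13·60 + 14 → 13:14, same day
→ 2021-08-01 13:14 AZZ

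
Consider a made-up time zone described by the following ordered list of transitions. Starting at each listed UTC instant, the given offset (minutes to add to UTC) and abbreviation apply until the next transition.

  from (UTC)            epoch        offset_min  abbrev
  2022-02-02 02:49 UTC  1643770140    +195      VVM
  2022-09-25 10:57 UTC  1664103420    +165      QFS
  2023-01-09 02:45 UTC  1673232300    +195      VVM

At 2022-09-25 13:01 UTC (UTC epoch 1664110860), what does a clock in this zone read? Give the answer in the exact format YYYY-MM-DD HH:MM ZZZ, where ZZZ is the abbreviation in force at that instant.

Query: 2022-09-25 13:01 UTC
Rule 2/3 (QFS, +02:45): 2022-09-25 10:57 UTC ≤ query < 2023-01-09 02:45 UTC
13·60 + 1 + 165 = 946 min
946 = 0·1440 + 946; 946 = 15·60 + 46 → 15:46, same day
→ 2022-09-25 15:46 QFS

2022-09-25 15:46 QFS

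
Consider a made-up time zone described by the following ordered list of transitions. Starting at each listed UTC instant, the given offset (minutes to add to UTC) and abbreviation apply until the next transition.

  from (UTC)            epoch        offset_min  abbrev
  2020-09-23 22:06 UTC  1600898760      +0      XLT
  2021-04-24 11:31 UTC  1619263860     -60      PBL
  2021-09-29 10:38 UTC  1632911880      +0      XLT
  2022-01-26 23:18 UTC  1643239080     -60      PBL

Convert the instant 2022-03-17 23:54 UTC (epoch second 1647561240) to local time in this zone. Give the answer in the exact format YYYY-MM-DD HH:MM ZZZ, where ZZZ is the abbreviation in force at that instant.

Query: 2022-03-17 23:54 UTC
Rule 4/4 (PBL, -01:00): 2022-01-26 23:18 UTC ≤ query < +∞
23·60 + 54 - 60 = 1374 min
1374 = 0·1440 + 1374; 1374 = 22·60 + 54 → 22:54, same day
→ 2022-03-17 22:54 PBL

2022-03-17 22:54 PBL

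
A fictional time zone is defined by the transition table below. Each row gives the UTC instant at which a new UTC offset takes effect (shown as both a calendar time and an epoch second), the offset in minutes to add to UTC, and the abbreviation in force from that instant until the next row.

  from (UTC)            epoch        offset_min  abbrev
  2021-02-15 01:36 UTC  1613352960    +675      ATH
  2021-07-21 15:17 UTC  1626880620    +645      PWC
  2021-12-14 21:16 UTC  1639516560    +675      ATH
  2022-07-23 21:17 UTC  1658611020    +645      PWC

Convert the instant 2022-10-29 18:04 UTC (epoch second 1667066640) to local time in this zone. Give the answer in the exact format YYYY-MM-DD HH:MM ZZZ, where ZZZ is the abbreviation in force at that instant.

Query: 2022-10-29 18:04 UTC
Rule 4/4 (PWC, +10:45): 2022-07-23 21:17 UTC ≤ query < +∞
18·60 + 4 + 645 = 1729 min
1729 = 1·1440 + 289; 289 = 4·60 + 49 → 04:49, 2022-10-29 + 1 day = 2022-10-30
→ 2022-10-30 04:49 PWC

2022-10-30 04:49 PWC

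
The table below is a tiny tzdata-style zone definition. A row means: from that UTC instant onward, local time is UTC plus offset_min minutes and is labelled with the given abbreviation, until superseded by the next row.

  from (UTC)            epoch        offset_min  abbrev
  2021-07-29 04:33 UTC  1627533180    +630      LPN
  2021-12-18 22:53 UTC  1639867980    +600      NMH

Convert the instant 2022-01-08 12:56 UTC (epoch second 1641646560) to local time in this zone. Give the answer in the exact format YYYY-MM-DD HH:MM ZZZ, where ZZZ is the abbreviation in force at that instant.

Query: 2022-01-08 12:56 UTC
Rule 2/2 (NMH, +10:00): 2021-12-18 22:53 UTC ≤ query < +∞
12·60 + 56 + 600 = 1376 min
1376 = 0·1440 + 1376; 1376 = 22·60 + 56 → 22:56, same day
→ 2022-01-08 22:56 NMH

2022-01-08 22:56 NMH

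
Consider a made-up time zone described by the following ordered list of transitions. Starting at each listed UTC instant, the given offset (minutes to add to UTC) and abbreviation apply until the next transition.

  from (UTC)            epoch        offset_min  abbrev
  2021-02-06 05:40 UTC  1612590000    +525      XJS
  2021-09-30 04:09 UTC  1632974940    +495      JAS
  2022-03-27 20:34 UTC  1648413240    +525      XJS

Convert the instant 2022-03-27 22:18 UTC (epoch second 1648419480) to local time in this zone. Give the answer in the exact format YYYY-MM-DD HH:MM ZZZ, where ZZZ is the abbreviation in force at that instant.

Query: 2022-03-27 22:18 UTC
Rule 3/3 (XJS, +08:45): 2022-03-27 20:34 UTC ≤ query < +∞
22·60 + 18 + 525 = 1863 min
1863 = 1·1440 + 423; 423 = 7·60 + 3 → 07:03, 2022-03-27 + 1 day = 2022-03-28
→ 2022-03-28 07:03 XJS

2022-03-28 07:03 XJS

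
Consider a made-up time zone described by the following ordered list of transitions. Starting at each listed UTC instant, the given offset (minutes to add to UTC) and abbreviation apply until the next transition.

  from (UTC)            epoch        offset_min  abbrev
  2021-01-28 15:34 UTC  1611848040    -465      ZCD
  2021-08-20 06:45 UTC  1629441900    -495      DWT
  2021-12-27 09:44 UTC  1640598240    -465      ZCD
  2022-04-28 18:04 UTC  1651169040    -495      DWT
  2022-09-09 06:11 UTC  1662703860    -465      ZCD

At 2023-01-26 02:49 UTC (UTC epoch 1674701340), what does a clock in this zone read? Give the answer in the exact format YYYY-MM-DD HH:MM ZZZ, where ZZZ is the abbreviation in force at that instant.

2023-01-25 19:04 ZCD

Query: 2023-01-26 02:49 UTC
Rule 5/5 (ZCD, -07:45): 2022-09-09 06:11 UTC ≤ query < +∞
2·60 + 49 - 465 = -296 min
-296 = -1·1440 + 1144; 1144 = 19·60 + 4 → 19:04, 2023-01-26 - 1 day = 2023-01-25
→ 2023-01-25 19:04 ZCD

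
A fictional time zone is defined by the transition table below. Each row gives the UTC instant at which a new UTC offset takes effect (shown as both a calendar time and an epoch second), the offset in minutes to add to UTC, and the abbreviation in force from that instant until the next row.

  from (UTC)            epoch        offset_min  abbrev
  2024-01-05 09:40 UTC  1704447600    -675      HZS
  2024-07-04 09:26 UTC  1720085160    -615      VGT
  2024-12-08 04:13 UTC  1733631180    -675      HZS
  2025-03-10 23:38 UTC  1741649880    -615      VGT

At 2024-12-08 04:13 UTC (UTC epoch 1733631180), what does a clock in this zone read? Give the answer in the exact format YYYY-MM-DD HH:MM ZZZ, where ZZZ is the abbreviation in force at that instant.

Query: 2024-12-08 04:13 UTC
Rule 3/4 (HZS, -11:15): 2024-12-08 04:13 UTC ≤ query < 2025-03-10 23:38 UTC
4·60 + 13 - 675 = -422 min
-422 = -1·1440 + 1018; 1018 = 16·60 + 58 → 16:58, 2024-12-08 - 1 day = 2024-12-07
→ 2024-12-07 16:58 HZS

2024-12-07 16:58 HZS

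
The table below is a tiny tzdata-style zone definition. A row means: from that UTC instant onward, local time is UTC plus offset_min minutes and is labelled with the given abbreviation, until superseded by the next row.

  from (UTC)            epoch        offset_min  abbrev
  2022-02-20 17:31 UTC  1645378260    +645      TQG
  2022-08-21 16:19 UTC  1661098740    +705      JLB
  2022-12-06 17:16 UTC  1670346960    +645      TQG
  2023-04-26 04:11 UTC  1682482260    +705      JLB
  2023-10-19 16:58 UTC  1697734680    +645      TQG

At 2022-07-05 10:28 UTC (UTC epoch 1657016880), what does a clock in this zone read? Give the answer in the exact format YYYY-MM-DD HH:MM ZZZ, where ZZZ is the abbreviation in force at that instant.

Query: 2022-07-05 10:28 UTC
Rule 1/5 (TQG, +10:45): 2022-02-20 17:31 UTC ≤ query < 2022-08-21 16:19 UTC
10·60 + 28 + 645 = 1273 min
1273 = 0·1440 + 1273; 1273 = 21·60 + 13 → 21:13, same day
→ 2022-07-05 21:13 TQG

2022-07-05 21:13 TQG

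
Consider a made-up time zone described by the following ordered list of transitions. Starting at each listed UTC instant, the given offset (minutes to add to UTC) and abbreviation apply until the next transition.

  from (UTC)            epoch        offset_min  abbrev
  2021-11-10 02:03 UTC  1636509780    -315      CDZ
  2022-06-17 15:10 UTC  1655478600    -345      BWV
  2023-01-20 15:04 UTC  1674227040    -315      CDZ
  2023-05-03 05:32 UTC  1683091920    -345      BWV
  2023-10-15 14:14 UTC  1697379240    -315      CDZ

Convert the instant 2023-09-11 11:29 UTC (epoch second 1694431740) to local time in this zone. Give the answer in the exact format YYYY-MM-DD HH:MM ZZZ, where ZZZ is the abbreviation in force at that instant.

2023-09-11 05:44 BWV

Query: 2023-09-11 11:29 UTC
Rule 4/5 (BWV, -05:45): 2023-05-03 05:32 UTC ≤ query < 2023-10-15 14:14 UTC
11·60 + 29 - 345 = 344 min
344 = 0·1440 + 344; 344 = 5·60 + 44 → 05:44, same day
→ 2023-09-11 05:44 BWV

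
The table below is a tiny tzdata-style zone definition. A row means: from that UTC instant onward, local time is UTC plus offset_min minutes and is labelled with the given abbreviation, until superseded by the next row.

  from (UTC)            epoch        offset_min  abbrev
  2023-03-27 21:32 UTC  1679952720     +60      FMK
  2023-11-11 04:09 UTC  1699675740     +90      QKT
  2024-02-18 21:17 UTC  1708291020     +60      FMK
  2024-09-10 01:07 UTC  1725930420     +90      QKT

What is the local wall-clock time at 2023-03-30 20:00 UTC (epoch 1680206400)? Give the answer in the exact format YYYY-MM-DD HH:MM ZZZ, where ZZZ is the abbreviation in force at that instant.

2023-03-30 21:00 FMK

Query: 2023-03-30 20:00 UTC
Rule 1/4 (FMK, +01:00): 2023-03-27 21:32 UTC ≤ query < 2023-11-11 04:09 UTC
20·60 + 0 + 60 = 1260 min
1260 = 0·1440 + 1260; 1260 = 21·60 + 0 → 21:00, same day
→ 2023-03-30 21:00 FMK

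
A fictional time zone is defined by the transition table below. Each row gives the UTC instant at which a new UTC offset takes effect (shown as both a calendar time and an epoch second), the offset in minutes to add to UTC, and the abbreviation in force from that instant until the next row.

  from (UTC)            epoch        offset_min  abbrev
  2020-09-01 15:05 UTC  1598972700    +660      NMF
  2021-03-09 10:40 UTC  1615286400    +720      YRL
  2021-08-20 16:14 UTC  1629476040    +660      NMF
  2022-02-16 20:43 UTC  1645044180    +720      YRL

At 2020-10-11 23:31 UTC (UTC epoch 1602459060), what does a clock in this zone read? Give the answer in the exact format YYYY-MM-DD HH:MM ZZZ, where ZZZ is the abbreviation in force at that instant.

Query: 2020-10-11 23:31 UTC
Rule 1/4 (NMF, +11:00): 2020-09-01 15:05 UTC ≤ query < 2021-03-09 10:40 UTC
23·60 + 31 + 660 = 2071 min
2071 = 1·1440 + 631; 631 = 10·60 + 31 → 10:31, 2020-10-11 + 1 day = 2020-10-12
→ 2020-10-12 10:31 NMF

2020-10-12 10:31 NMF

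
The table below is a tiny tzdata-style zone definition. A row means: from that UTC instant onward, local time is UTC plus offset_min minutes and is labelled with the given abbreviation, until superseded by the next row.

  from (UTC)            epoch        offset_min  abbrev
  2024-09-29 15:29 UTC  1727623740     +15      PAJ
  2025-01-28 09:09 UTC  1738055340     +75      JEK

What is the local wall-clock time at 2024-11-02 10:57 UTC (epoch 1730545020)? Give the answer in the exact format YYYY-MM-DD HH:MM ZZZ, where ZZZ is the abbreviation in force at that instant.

2024-11-02 11:12 PAJ

Query: 2024-11-02 10:57 UTC
Rule 1/2 (PAJ, +00:15): 2024-09-29 15:29 UTC ≤ query < 2025-01-28 09:09 UTC
10·60 + 57 + 15 = 672 min
672 = 0·1440 + 672; 672 = 11·60 + 12 → 11:12, same day
→ 2024-11-02 11:12 PAJ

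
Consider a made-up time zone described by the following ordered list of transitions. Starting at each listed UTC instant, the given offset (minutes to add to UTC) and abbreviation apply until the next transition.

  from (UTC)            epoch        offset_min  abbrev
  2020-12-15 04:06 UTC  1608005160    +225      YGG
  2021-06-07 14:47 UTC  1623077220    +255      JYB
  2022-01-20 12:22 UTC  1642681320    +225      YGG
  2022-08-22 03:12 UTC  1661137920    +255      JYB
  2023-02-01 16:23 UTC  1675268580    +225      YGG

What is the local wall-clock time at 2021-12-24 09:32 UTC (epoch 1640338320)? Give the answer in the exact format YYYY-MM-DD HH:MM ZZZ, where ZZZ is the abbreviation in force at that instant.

2021-12-24 13:47 JYB

Query: 2021-12-24 09:32 UTC
Rule 2/5 (JYB, +04:15): 2021-06-07 14:47 UTC ≤ query < 2022-01-20 12:22 UTC
9·60 + 32 + 255 = 827 min
827 = 0·1440 + 827; 827 = 13·60 + 47 → 13:47, same day
→ 2021-12-24 13:47 JYB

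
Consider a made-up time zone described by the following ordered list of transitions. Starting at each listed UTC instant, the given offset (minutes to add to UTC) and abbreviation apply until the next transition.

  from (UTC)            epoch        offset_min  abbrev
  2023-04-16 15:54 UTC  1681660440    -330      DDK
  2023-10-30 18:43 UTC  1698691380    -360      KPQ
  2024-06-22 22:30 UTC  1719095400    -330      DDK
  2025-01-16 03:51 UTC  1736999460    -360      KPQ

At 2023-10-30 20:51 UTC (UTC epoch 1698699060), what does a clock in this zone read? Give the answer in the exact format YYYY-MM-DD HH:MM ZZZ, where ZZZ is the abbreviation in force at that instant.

Query: 2023-10-30 20:51 UTC
Rule 2/4 (KPQ, -06:00): 2023-10-30 18:43 UTC ≤ query < 2024-06-22 22:30 UTC
20·60 + 51 - 360 = 891 min
891 = 0·1440 + 891; 891 = 14·60 + 51 → 14:51, same day
→ 2023-10-30 14:51 KPQ

2023-10-30 14:51 KPQ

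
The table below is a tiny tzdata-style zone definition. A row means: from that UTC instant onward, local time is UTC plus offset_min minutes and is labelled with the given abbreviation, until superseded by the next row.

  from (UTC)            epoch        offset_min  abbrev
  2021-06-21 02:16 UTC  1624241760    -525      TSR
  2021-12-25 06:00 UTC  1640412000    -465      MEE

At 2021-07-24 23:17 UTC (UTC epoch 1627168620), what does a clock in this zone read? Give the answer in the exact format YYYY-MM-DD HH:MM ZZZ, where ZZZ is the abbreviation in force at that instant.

2021-07-24 14:32 TSR

Query: 2021-07-24 23:17 UTC
Rule 1/2 (TSR, -08:45): 2021-06-21 02:16 UTC ≤ query < 2021-12-25 06:00 UTC
23·60 + 17 - 525 = 872 min
872 = 0·1440 + 872; 872 = 14·60 + 32 → 14:32, same day
→ 2021-07-24 14:32 TSR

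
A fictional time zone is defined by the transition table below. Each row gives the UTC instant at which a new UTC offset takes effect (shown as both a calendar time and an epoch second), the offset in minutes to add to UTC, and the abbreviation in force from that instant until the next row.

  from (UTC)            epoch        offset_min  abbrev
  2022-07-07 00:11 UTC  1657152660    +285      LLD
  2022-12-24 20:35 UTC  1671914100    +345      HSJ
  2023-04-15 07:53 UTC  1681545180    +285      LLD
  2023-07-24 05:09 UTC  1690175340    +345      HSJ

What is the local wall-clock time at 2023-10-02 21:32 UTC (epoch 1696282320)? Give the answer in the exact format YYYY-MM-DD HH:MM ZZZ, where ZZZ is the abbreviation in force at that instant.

Query: 2023-10-02 21:32 UTC
Rule 4/4 (HSJ, +05:45): 2023-07-24 05:09 UTC ≤ query < +∞
21·60 + 32 + 345 = 1637 min
1637 = 1·1440 + 197; 197 = 3·60 + 17 → 03:17, 2023-10-02 + 1 day = 2023-10-03
→ 2023-10-03 03:17 HSJ

2023-10-03 03:17 HSJ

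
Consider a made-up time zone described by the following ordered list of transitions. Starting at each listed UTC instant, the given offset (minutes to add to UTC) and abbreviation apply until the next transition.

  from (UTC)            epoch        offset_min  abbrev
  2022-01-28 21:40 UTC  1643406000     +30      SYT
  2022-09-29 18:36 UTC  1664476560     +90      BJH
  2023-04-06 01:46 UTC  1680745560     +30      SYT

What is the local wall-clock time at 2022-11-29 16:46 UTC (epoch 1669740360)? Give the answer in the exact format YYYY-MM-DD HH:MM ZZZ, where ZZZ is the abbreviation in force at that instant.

Query: 2022-11-29 16:46 UTC
Rule 2/3 (BJH, +01:30): 2022-09-29 18:36 UTC ≤ query < 2023-04-06 01:46 UTC
16·60 + 46 + 90 = 1096 min
1096 = 0·1440 + 1096; 1096 = 18·60 + 16 → 18:16, same day
→ 2022-11-29 18:16 BJH

2022-11-29 18:16 BJH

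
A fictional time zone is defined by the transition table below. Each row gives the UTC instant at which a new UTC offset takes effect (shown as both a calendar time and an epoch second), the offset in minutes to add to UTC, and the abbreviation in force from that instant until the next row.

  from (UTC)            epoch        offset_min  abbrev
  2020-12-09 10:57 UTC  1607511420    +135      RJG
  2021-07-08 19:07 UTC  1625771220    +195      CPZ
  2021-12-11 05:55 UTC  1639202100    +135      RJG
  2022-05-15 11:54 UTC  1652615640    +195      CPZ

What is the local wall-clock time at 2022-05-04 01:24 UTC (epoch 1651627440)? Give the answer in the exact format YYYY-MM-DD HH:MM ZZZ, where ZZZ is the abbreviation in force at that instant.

2022-05-04 03:39 RJG

Query: 2022-05-04 01:24 UTC
Rule 3/4 (RJG, +02:15): 2021-12-11 05:55 UTC ≤ query < 2022-05-15 11:54 UTC
1·60 + 24 + 135 = 219 min
219 = 0·1440 + 219; 219 = 3·60 + 39 → 03:39, same day
→ 2022-05-04 03:39 RJG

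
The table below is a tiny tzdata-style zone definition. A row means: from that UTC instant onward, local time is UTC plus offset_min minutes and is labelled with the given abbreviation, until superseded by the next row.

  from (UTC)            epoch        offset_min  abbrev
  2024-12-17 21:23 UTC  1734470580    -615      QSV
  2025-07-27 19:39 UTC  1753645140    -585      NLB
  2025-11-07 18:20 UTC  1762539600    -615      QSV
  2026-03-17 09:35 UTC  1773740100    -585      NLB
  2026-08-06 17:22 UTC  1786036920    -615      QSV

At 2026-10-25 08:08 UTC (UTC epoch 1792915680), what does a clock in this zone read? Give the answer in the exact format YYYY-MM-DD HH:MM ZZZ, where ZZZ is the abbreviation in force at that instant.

2026-10-24 21:53 QSV

Query: 2026-10-25 08:08 UTC
Rule 5/5 (QSV, -10:15): 2026-08-06 17:22 UTC ≤ query < +∞
8·60 + 8 - 615 = -127 min
-127 = -1·1440 + 1313; 1313 = 21·60 + 53 → 21:53, 2026-10-25 - 1 day = 2026-10-24
→ 2026-10-24 21:53 QSV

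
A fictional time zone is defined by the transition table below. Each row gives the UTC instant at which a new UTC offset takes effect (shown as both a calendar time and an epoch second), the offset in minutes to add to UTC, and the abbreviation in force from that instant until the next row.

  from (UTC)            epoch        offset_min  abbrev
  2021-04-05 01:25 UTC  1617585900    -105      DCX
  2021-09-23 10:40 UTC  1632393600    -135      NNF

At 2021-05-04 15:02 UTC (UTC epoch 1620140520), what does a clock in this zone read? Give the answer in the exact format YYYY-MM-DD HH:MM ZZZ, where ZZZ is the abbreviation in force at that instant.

2021-05-04 13:17 DCX

Query: 2021-05-04 15:02 UTC
Rule 1/2 (DCX, -01:45): 2021-04-05 01:25 UTC ≤ query < 2021-09-23 10:40 UTC
15·60 + 2 - 105 = 797 min
797 = 0·1440 + 797; 797 = 13·60 + 17 → 13:17, same day
→ 2021-05-04 13:17 DCX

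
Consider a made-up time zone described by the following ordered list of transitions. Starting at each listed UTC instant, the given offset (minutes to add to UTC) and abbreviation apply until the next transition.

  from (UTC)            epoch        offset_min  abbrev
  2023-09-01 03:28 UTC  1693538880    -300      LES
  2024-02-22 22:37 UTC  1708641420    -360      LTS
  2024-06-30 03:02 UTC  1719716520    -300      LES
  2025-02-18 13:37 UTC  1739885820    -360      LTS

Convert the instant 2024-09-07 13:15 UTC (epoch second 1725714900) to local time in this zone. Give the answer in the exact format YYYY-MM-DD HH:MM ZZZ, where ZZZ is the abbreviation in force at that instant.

2024-09-07 08:15 LES

Query: 2024-09-07 13:15 UTC
Rule 3/4 (LES, -05:00): 2024-06-30 03:02 UTC ≤ query < 2025-02-18 13:37 UTC
13·60 + 15 - 300 = 495 min
495 = 0·1440 + 495; 495 = 8·60 + 15 → 08:15, same day
→ 2024-09-07 08:15 LES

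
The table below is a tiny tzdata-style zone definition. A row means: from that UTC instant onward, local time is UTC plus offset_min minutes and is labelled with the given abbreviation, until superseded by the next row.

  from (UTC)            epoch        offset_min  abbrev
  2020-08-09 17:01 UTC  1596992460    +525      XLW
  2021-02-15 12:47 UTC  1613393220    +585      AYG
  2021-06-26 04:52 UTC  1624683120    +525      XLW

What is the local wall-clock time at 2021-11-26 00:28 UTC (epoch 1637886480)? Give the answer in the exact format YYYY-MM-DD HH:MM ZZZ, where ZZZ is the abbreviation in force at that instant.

2021-11-26 09:13 XLW

Query: 2021-11-26 00:28 UTC
Rule 3/3 (XLW, +08:45): 2021-06-26 04:52 UTC ≤ query < +∞
0·60 + 28 + 525 = 553 min
553 = 0·1440 + 553; 553 = 9·60 + 13 → 09:13, same day
→ 2021-11-26 09:13 XLW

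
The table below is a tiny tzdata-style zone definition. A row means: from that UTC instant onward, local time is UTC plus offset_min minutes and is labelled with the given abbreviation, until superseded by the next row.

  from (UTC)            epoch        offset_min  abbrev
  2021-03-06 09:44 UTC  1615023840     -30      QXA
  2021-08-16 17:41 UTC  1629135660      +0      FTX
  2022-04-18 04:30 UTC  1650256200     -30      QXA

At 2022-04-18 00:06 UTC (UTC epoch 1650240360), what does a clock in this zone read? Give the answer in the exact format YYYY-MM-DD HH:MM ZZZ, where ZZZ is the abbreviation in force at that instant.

Query: 2022-04-18 00:06 UTC
Rule 2/3 (FTX, +00:00): 2021-08-16 17:41 UTC ≤ query < 2022-04-18 04:30 UTC
0·60 + 6 + 0 = 6 min
6 = 0·1440 + 6; 6 = 0·60 + 6 → 00:06, same day
→ 2022-04-18 00:06 FTX

2022-04-18 00:06 FTX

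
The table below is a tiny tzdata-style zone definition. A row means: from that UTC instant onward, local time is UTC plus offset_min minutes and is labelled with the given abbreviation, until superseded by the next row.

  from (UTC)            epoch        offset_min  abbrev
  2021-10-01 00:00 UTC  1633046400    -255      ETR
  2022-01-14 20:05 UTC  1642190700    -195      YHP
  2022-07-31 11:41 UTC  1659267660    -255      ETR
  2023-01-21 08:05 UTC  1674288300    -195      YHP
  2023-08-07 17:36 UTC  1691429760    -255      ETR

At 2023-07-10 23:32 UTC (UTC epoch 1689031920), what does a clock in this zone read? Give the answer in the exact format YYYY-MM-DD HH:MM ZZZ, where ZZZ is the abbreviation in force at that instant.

2023-07-10 20:17 YHP

Query: 2023-07-10 23:32 UTC
Rule 4/5 (YHP, -03:15): 2023-01-21 08:05 UTC ≤ query < 2023-08-07 17:36 UTC
23·60 + 32 - 195 = 1217 min
1217 = 0·1440 + 1217; 1217 = 20·60 + 17 → 20:17, same day
→ 2023-07-10 20:17 YHP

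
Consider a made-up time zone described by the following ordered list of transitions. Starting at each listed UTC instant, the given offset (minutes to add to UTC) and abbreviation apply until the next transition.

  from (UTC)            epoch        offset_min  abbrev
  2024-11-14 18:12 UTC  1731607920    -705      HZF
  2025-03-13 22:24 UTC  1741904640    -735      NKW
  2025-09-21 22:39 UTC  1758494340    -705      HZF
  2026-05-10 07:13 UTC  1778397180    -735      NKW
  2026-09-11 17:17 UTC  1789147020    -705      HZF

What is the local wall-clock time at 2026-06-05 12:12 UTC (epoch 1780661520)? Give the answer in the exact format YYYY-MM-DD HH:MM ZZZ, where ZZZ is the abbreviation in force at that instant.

Query: 2026-06-05 12:12 UTC
Rule 4/5 (NKW, -12:15): 2026-05-10 07:13 UTC ≤ query < 2026-09-11 17:17 UTC
12·60 + 12 - 735 = -3 min
-3 = -1·1440 + 1437; 1437 = 23·60 + 57 → 23:57, 2026-06-05 - 1 day = 2026-06-04
→ 2026-06-04 23:57 NKW

2026-06-04 23:57 NKW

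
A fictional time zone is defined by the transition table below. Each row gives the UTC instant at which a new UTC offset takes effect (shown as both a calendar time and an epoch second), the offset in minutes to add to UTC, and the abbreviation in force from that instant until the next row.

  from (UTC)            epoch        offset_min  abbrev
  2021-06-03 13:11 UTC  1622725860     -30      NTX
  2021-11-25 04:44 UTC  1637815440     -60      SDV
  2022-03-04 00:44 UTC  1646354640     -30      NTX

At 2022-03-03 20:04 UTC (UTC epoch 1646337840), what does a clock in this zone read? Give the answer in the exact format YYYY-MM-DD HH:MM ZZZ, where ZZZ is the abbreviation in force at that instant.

2022-03-03 19:04 SDV

Query: 2022-03-03 20:04 UTC
Rule 2/3 (SDV, -01:00): 2021-11-25 04:44 UTC ≤ query < 2022-03-04 00:44 UTC
20·60 + 4 - 60 = 1144 min
1144 = 0·1440 + 1144; 1144 = 19·60 + 4 → 19:04, same day
→ 2022-03-03 19:04 SDV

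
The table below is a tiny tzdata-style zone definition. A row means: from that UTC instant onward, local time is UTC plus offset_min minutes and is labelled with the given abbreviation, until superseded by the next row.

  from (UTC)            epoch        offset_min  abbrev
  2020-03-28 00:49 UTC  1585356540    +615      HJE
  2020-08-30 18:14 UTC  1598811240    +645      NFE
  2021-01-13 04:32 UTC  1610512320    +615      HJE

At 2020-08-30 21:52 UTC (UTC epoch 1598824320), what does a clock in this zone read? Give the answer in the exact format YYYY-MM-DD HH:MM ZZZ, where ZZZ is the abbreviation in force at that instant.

2020-08-31 08:37 NFE

Query: 2020-08-30 21:52 UTC
Rule 2/3 (NFE, +10:45): 2020-08-30 18:14 UTC ≤ query < 2021-01-13 04:32 UTC
21·60 + 52 + 645 = 1957 min
1957 = 1·1440 + 517; 517 = 8·60 + 37 → 08:37, 2020-08-30 + 1 day = 2020-08-31
→ 2020-08-31 08:37 NFE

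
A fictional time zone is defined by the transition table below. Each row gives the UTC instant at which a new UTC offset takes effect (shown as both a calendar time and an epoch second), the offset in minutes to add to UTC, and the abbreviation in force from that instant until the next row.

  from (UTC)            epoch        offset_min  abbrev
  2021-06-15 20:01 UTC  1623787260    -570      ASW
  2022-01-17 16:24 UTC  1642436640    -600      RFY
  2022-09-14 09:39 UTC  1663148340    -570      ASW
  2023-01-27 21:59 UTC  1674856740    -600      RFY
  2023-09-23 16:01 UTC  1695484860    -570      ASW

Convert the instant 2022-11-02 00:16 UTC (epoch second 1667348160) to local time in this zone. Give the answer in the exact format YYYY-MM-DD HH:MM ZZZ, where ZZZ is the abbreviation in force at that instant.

2022-11-01 14:46 ASW

Query: 2022-11-02 00:16 UTC
Rule 3/5 (ASW, -09:30): 2022-09-14 09:39 UTC ≤ query < 2023-01-27 21:59 UTC
0·60 + 16 - 570 = -554 min
-554 = -1·1440 + 886; 886 = 14·60 + 46 → 14:46, 2022-11-02 - 1 day = 2022-11-01
→ 2022-11-01 14:46 ASW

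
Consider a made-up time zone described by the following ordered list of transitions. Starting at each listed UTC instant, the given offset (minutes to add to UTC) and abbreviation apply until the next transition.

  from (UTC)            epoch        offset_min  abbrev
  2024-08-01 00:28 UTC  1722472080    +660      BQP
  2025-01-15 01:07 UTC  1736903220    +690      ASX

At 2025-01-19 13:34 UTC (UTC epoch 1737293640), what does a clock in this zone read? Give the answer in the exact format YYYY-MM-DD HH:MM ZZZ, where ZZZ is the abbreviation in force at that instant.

2025-01-20 01:04 ASX

Query: 2025-01-19 13:34 UTC
Rule 2/2 (ASX, +11:30): 2025-01-15 01:07 UTC ≤ query < +∞
13·60 + 34 + 690 = 1504 min
1504 = 1·1440 + 64; 64 = 1·60 + 4 → 01:04, 2025-01-19 + 1 day = 2025-01-20
→ 2025-01-20 01:04 ASX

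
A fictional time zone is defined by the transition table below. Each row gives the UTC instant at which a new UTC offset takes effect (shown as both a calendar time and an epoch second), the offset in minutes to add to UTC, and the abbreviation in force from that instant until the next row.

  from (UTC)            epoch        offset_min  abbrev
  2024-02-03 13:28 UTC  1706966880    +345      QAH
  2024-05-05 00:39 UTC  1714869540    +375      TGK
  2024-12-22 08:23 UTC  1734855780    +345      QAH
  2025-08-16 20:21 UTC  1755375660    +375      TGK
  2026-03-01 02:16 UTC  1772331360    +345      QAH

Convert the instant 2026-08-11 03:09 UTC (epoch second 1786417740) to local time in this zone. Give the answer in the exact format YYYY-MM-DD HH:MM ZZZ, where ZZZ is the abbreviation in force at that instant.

2026-08-11 08:54 QAH

Query: 2026-08-11 03:09 UTC
Rule 5/5 (QAH, +05:45): 2026-03-01 02:16 UTC ≤ query < +∞
3·60 + 9 + 345 = 534 min
534 = 0·1440 + 534; 534 = 8·60 + 54 → 08:54, same day
→ 2026-08-11 08:54 QAH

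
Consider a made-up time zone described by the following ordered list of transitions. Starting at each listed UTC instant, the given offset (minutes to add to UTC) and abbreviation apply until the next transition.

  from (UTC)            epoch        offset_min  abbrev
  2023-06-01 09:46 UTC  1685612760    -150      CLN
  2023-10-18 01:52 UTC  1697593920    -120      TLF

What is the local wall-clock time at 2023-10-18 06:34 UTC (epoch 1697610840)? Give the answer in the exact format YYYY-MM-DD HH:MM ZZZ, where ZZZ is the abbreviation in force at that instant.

2023-10-18 04:34 TLF

Query: 2023-10-18 06:34 UTC
Rule 2/2 (TLF, -02:00): 2023-10-18 01:52 UTC ≤ query < +∞
6·60 + 34 - 120 = 274 min
274 = 0·1440 + 274; 274 = 4·60 + 34 → 04:34, same day
→ 2023-10-18 04:34 TLF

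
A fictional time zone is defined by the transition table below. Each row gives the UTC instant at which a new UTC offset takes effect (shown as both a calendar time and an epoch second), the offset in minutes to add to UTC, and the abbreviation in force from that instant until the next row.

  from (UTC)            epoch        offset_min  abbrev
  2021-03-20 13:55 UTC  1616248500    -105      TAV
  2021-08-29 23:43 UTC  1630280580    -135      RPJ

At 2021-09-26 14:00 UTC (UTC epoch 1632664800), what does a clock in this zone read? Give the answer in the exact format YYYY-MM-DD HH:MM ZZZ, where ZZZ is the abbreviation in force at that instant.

Query: 2021-09-26 14:00 UTC
Rule 2/2 (RPJ, -02:15): 2021-08-29 23:43 UTC ≤ query < +∞
14·60 + 0 - 135 = 705 min
705 = 0·1440 + 705; 705 = 11·60 + 45 → 11:45, same day
→ 2021-09-26 11:45 RPJ

2021-09-26 11:45 RPJ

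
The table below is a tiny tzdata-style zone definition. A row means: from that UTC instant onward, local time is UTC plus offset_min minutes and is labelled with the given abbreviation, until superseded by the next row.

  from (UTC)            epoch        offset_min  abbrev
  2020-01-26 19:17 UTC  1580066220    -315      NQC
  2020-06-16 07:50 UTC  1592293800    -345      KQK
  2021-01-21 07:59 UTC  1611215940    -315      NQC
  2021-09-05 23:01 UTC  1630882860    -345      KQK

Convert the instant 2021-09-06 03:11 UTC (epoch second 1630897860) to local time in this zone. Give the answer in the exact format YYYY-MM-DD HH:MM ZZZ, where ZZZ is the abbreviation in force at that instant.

2021-09-05 21:26 KQK

Query: 2021-09-06 03:11 UTC
Rule 4/4 (KQK, -05:45): 2021-09-05 23:01 UTC ≤ query < +∞
3·60 + 11 - 345 = -154 min
-154 = -1·1440 + 1286; 1286 = 21·60 + 26 → 21:26, 2021-09-06 - 1 day = 2021-09-05
→ 2021-09-05 21:26 KQK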